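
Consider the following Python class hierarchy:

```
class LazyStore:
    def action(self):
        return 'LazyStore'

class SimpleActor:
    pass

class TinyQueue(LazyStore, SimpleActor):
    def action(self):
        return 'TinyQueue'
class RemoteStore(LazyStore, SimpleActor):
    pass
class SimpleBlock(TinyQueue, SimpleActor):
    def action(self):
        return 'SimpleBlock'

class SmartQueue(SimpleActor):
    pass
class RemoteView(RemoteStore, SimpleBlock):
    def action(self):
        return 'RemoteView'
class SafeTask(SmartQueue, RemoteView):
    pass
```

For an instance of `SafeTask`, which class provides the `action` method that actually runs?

L[SafeTask] = SafeTask + merge(L[SmartQueue], L[RemoteView], [SmartQueue RemoteView])
  take SmartQueue:  [SmartQueue SimpleActor object] + [RemoteView RemoteStore SimpleBlock TinyQueue LazyStore SimpleActor object] + [SmartQueue RemoteView]
  take RemoteView:  [SimpleActor object] + [RemoteView RemoteStore SimpleBlock TinyQueue LazyStore SimpleActor object] + [RemoteView]
  take RemoteStore:  [SimpleActor object] + [RemoteStore SimpleBlock TinyQueue LazyStore SimpleActor object]
  take SimpleBlock:  [SimpleActor object] + [SimpleBlock TinyQueue LazyStore SimpleActor object]
  take TinyQueue:  [SimpleActor object] + [TinyQueue LazyStore SimpleActor object]
  take LazyStore:  [SimpleActor object] + [LazyStore SimpleActor object]
  take SimpleActor:  [SimpleActor object] + [SimpleActor object]
  take object:  [object] + [object]
MRO: SafeTask SmartQueue RemoteView RemoteStore SimpleBlock TinyQueue LazyStore SimpleActor object
action is defined in: LazyStore, RemoteView, SimpleBlock, TinyQueue. First along the MRO is RemoteView.

RemoteView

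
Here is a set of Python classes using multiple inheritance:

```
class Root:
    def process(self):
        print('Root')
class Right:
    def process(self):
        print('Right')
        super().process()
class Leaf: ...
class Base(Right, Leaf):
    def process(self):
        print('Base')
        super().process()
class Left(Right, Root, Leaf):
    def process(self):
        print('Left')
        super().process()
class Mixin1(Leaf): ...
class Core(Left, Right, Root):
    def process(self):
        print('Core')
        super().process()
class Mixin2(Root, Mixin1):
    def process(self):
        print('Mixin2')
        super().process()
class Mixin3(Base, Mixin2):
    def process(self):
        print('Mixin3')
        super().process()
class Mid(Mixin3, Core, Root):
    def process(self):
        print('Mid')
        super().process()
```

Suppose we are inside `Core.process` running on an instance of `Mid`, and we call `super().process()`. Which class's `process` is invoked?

L[Mid] = Mid + merge(L[Mixin3], L[Core], L[Root], [Mixin3 Core Root])
  take Mixin3:  [Mixin3 Base Right Mixin2 Root Mixin1 Leaf object] + [Core Left Right Root Leaf object] + [Root object] + [Mixin3 Core Root]
  take Base:  [Base Right Mixin2 Root Mixin1 Leaf object] + [Core Left Right Root Leaf object] + [Root object] + [Core Root]
  take Core:  [Right Mixin2 Root Mixin1 Leaf object] + [Core Left Right Root Leaf object] + [Root object] + [Core Root]
  take Left:  [Right Mixin2 Root Mixin1 Leaf object] + [Left Right Root Leaf object] + [Root object] + [Root]
  take Right:  [Right Mixin2 Root Mixin1 Leaf object] + [Right Root Leaf object] + [Root object] + [Root]
  take Mixin2:  [Mixin2 Root Mixin1 Leaf object] + [Root Leaf object] + [Root object] + [Root]
  take Root:  [Root Mixin1 Leaf object] + [Root Leaf object] + [Root object] + [Root]
  take Mixin1:  [Mixin1 Leaf object] + [Leaf object] + [object]
  take Leaf:  [Leaf object] + [Leaf object] + [object]
  take object:  [object] + [object] + [object]
MRO: Mid Mixin3 Base Core Left Right Mixin2 Root Mixin1 Leaf object
super() in Core.process on a Mid instance goes to the class after Core in Mid's MRO: Left.

Left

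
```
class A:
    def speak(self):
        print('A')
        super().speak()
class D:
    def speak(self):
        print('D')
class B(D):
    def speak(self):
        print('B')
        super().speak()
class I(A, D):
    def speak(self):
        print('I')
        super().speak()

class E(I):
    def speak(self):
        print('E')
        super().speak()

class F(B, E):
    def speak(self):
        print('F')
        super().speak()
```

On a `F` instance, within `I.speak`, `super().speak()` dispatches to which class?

L[F] = F + merge(L[B], L[E], [B E])
  take B:  [B D object] + [E I A D object] + [B E]
  take E:  [D object] + [E I A D object] + [E]
  take I:  [D object] + [I A D object]
  take A:  [D object] + [A D object]
  take D:  [D object] + [D object]
  take object:  [object] + [object]
MRO: F B E I A D object
super() in I.speak on a F instance goes to the class after I in F's MRO: A.

A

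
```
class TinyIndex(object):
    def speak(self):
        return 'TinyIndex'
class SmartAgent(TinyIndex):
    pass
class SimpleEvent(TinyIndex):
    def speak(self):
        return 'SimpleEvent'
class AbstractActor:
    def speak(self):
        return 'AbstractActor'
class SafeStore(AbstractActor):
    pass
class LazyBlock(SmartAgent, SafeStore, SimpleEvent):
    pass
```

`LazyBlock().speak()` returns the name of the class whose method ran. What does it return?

AbstractActor

L[LazyBlock] = LazyBlock + merge(L[SmartAgent], L[SafeStore], L[SimpleEvent], [SmartAgent SafeStore SimpleEvent])
  take SmartAgent:  [SmartAgent TinyIndex object] + [SafeStore AbstractActor object] + [SimpleEvent TinyIndex object] + [SmartAgent SafeStore SimpleEvent]
  take SafeStore:  [TinyIndex object] + [SafeStore AbstractActor object] + [SimpleEvent TinyIndex object] + [SafeStore SimpleEvent]
  take AbstractActor:  [TinyIndex object] + [AbstractActor object] + [SimpleEvent TinyIndex object] + [SimpleEvent]
  take SimpleEvent:  [TinyIndex object] + [object] + [SimpleEvent TinyIndex object] + [SimpleEvent]
  take TinyIndex:  [TinyIndex object] + [object] + [TinyIndex object]
  take object:  [object] + [object] + [object]
MRO: LazyBlock SmartAgent SafeStore AbstractActor SimpleEvent TinyIndex object
speak is defined in: AbstractActor, SimpleEvent, TinyIndex. First along the MRO is AbstractActor.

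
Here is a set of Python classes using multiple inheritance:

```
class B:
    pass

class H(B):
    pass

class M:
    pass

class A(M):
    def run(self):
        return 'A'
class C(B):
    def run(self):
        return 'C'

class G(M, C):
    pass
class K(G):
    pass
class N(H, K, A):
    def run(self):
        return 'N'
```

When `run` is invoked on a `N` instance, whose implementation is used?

N

L[N] = N + merge(L[H], L[K], L[A], [H K A])
  take H:  [H B object] + [K G M C B object] + [A M object] + [H K A]
  take K:  [B object] + [K G M C B object] + [A M object] + [K A]
  take G:  [B object] + [G M C B object] + [A M object] + [A]
  take A:  [B object] + [M C B object] + [A M object] + [A]
  take M:  [B object] + [M C B object] + [M object]
  take C:  [B object] + [C B object] + [object]
  take B:  [B object] + [B object] + [object]
  take object:  [object] + [object] + [object]
MRO: N H K G A M C B object
run is defined in: A, C, N. First along the MRO is N.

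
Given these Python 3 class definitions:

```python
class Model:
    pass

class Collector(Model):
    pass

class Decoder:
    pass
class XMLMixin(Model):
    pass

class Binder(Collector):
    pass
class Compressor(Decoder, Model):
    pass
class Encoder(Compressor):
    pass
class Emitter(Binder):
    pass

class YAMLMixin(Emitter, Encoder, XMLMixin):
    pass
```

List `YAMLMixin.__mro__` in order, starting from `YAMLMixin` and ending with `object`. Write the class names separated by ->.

L[YAMLMixin] = YAMLMixin + merge(L[Emitter], L[Encoder], L[XMLMixin], [Emitter Encoder XMLMixin])
  take Emitter:  [Emitter Binder Collector Model object] + [Encoder Compressor Decoder Model object] + [XMLMixin Model object] + [Emitter Encoder XMLMixin]
  take Binder:  [Binder Collector Model object] + [Encoder Compressor Decoder Model object] + [XMLMixin Model object] + [Encoder XMLMixin]
  take Collector:  [Collector Model object] + [Encoder Compressor Decoder Model object] + [XMLMixin Model object] + [Encoder XMLMixin]
  take Encoder:  [Model object] + [Encoder Compressor Decoder Model object] + [XMLMixin Model object] + [Encoder XMLMixin]
  take Compressor:  [Model object] + [Compressor Decoder Model object] + [XMLMixin Model object] + [XMLMixin]
  take Decoder:  [Model object] + [Decoder Model object] + [XMLMixin Model object] + [XMLMixin]
  take XMLMixin:  [Model object] + [Model object] + [XMLMixin Model object] + [XMLMixin]
  take Model:  [Model object] + [Model object] + [Model object]
  take object:  [object] + [object] + [object]

YAMLMixin -> Emitter -> Binder -> Collector -> Encoder -> Compressor -> Decoder -> XMLMixin -> Model -> object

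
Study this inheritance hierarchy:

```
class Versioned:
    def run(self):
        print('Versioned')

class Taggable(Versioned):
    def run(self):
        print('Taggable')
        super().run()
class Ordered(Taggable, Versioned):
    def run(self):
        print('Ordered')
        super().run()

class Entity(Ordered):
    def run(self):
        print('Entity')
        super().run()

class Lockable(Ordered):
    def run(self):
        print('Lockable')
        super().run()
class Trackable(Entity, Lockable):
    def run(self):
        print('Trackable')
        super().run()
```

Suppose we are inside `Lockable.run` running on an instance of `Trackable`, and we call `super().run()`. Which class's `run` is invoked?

L[Trackable] = Trackable + merge(L[Entity], L[Lockable], [Entity Lockable])
  take Entity:  [Entity Ordered Taggable Versioned object] + [Lockable Ordered Taggable Versioned object] + [Entity Lockable]
  take Lockable:  [Ordered Taggable Versioned object] + [Lockable Ordered Taggable Versioned object] + [Lockable]
  take Ordered:  [Ordered Taggable Versioned object] + [Ordered Taggable Versioned object]
  take Taggable:  [Taggable Versioned object] + [Taggable Versioned object]
  take Versioned:  [Versioned object] + [Versioned object]
  take object:  [object] + [object]
MRO: Trackable Entity Lockable Ordered Taggable Versioned object
super() in Lockable.run on a Trackable instance goes to the class after Lockable in Trackable's MRO: Ordered.

Ordered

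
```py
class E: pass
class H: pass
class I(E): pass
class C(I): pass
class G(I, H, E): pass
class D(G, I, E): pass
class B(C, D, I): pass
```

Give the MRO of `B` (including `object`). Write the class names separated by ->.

B -> C -> D -> G -> I -> H -> E -> object

L[B] = B + merge(L[C], L[D], L[I], [C D I])
  take C:  [C I E object] + [D G I H E object] + [I E object] + [C D I]
  take D:  [I E object] + [D G I H E object] + [I E object] + [D I]
  take G:  [I E object] + [G I H E object] + [I E object] + [I]
  take I:  [I E object] + [I H E object] + [I E object] + [I]
  take H:  [E object] + [H E object] + [E object]
  take E:  [E object] + [E object] + [E object]
  take object:  [object] + [object] + [object]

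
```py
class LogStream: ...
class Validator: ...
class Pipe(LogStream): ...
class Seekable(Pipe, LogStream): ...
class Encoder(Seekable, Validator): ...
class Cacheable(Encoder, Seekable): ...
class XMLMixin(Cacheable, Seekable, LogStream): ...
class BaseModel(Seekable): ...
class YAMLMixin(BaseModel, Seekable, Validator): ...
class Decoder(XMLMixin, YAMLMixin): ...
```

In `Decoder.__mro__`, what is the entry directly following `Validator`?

object

L[Decoder] = Decoder + merge(L[XMLMixin], L[YAMLMixin], [XMLMixin YAMLMixin])
  take XMLMixin:  [XMLMixin Cacheable Encoder Seekable Pipe LogStream Validator object] + [YAMLMixin BaseModel Seekable Pipe LogStream Validator object] + [XMLMixin YAMLMixin]
  take Cacheable:  [Cacheable Encoder Seekable Pipe LogStream Validator object] + [YAMLMixin BaseModel Seekable Pipe LogStream Validator object] + [YAMLMixin]
  take Encoder:  [Encoder Seekable Pipe LogStream Validator object] + [YAMLMixin BaseModel Seekable Pipe LogStream Validator object] + [YAMLMixin]
  take YAMLMixin:  [Seekable Pipe LogStream Validator object] + [YAMLMixin BaseModel Seekable Pipe LogStream Validator object] + [YAMLMixin]
  take BaseModel:  [Seekable Pipe LogStream Validator object] + [BaseModel Seekable Pipe LogStream Validator object]
  take Seekable:  [Seekable Pipe LogStream Validator object] + [Seekable Pipe LogStream Validator object]
  take Pipe:  [Pipe LogStream Validator object] + [Pipe LogStream Validator object]
  take LogStream:  [LogStream Validator object] + [LogStream Validator object]
  take Validator:  [Validator object] + [Validator object]
  take object:  [object] + [object]
MRO: Decoder XMLMixin Cacheable Encoder YAMLMixin BaseModel Seekable Pipe LogStream Validator object
Validator is at position 9; next is object.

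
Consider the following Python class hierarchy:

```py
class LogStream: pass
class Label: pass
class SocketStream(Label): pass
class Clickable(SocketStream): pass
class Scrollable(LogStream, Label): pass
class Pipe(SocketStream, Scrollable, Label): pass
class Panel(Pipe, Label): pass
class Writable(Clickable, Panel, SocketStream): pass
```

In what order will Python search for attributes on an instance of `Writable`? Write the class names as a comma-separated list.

Writable, Clickable, Panel, Pipe, SocketStream, Scrollable, LogStream, Label, object

L[Writable] = Writable + merge(L[Clickable], L[Panel], L[SocketStream], [Clickable Panel SocketStream])
  take Clickable:  [Clickable SocketStream Label object] + [Panel Pipe SocketStream Scrollable LogStream Label object] + [SocketStream Label object] + [Clickable Panel SocketStream]
  take Panel:  [SocketStream Label object] + [Panel Pipe SocketStream Scrollable LogStream Label object] + [SocketStream Label object] + [Panel SocketStream]
  take Pipe:  [SocketStream Label object] + [Pipe SocketStream Scrollable LogStream Label object] + [SocketStream Label object] + [SocketStream]
  take SocketStream:  [SocketStream Label object] + [SocketStream Scrollable LogStream Label object] + [SocketStream Label object] + [SocketStream]
  take Scrollable:  [Label object] + [Scrollable LogStream Label object] + [Label object]
  take LogStream:  [Label object] + [LogStream Label object] + [Label object]
  take Label:  [Label object] + [Label object] + [Label object]
  take object:  [object] + [object] + [object]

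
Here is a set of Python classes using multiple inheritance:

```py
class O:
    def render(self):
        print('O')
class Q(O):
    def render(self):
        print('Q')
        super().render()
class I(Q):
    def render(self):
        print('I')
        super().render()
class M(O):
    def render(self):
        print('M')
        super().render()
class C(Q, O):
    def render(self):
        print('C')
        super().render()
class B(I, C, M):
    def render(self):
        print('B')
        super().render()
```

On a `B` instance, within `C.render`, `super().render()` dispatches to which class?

L[B] = B + merge(L[I], L[C], L[M], [I C M])
  take I:  [I Q O object] + [C Q O object] + [M O object] + [I C M]
  take C:  [Q O object] + [C Q O object] + [M O object] + [C M]
  take Q:  [Q O object] + [Q O object] + [M O object] + [M]
  take M:  [O object] + [O object] + [M O object] + [M]
  take O:  [O object] + [O object] + [O object]
  take object:  [object] + [object] + [object]
MRO: B I C Q M O object
super() in C.render on a B instance goes to the class after C in B's MRO: Q.

Q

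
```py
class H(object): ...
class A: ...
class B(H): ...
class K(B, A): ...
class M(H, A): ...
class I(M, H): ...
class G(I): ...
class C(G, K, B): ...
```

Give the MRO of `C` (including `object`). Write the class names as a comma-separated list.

L[C] = C + merge(L[G], L[K], L[B], [G K B])
  take G:  [G I M H A object] + [K B H A object] + [B H object] + [G K B]
  take I:  [I M H A object] + [K B H A object] + [B H object] + [K B]
  take M:  [M H A object] + [K B H A object] + [B H object] + [K B]
  take K:  [H A object] + [K B H A object] + [B H object] + [K B]
  take B:  [H A object] + [B H A object] + [B H object] + [B]
  take H:  [H A object] + [H A object] + [H object]
  take A:  [A object] + [A object] + [object]
  take object:  [object] + [object] + [object]

C, G, I, M, K, B, H, A, object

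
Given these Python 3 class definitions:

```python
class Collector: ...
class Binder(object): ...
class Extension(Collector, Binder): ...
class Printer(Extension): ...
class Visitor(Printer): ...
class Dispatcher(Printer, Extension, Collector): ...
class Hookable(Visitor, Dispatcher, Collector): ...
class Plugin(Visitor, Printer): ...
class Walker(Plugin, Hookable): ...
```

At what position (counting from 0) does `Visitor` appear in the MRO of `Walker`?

3

L[Walker] = Walker + merge(L[Plugin], L[Hookable], [Plugin Hookable])
  take Plugin:  [Plugin Visitor Printer Extension Collector Binder object] + [Hookable Visitor Dispatcher Printer Extension Collector Binder object] + [Plugin Hookable]
  take Hookable:  [Visitor Printer Extension Collector Binder object] + [Hookable Visitor Dispatcher Printer Extension Collector Binder object] + [Hookable]
  take Visitor:  [Visitor Printer Extension Collector Binder object] + [Visitor Dispatcher Printer Extension Collector Binder object]
  take Dispatcher:  [Printer Extension Collector Binder object] + [Dispatcher Printer Extension Collector Binder object]
  take Printer:  [Printer Extension Collector Binder object] + [Printer Extension Collector Binder object]
  take Extension:  [Extension Collector Binder object] + [Extension Collector Binder object]
  take Collector:  [Collector Binder object] + [Collector Binder object]
  take Binder:  [Binder object] + [Binder object]
  take object:  [object] + [object]
MRO: Walker Plugin Hookable Visitor Dispatcher Printer Extension Collector Binder object
Visitor sits at index 3.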